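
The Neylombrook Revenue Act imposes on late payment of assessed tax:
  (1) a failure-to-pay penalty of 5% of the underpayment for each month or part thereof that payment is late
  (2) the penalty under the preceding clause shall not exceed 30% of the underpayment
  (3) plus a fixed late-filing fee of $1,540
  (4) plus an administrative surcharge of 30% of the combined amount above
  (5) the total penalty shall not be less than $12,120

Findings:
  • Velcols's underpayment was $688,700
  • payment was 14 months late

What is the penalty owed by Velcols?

Accrued rate: 5% × 14 = 70%, capped at 30% → 30%
Failure-to-pay penalty: 30% of $688,700 = $206,610
Penalty before surcharge: $206,610 + $1,540 = $208,150
Administrative surcharge: 30% of $208,150 = $62,445
Total penalty: $208,150 + $62,445 = $270,595
Minimum $12,120: $270,595 meets the minimum, no increase.

$270,595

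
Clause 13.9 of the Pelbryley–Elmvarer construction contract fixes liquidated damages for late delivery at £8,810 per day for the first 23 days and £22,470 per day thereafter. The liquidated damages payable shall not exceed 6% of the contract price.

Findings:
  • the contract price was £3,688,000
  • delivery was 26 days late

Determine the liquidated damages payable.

First 23 days: 23 × £8,810 = £202,630
Remaining days: (26 − 23) × £22,470 = £67,410
Accrued per-day damages: £202,630 + £67,410 = £270,040
Cap: 6% of £3,688,000 = £221,280
Cap at £221,280: £270,040 exceeds the cap → £221,280

£221,280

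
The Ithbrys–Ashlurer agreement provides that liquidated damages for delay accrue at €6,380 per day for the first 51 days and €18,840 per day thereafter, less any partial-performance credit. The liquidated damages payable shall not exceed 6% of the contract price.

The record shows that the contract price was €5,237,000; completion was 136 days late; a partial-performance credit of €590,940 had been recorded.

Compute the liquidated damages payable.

€314,220

First 51 days: 51 × €6,380 = €325,380
Remaining days: (136 − 51) × €18,840 = €1,601,400
Accrued per-day damages: €325,380 + €1,601,400 = €1,926,780
Less partial-performance credit: €1,926,780 − €590,940 = €1,335,840
Cap: 6% of €5,237,000 = €314,220
Cap at €314,220: €1,335,840 exceeds the cap → €314,220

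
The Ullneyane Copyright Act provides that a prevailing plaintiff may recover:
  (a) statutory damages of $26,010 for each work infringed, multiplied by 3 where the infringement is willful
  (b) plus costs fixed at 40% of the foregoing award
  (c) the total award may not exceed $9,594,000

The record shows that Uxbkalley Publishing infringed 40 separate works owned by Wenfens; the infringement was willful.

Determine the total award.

$4,369,680

Statutory damages: 40 × $26,010 = $1,040,400
Trebled: 3 × $1,040,400 = $3,121,200
Costs: 40% of $3,121,200 = $1,248,480
Award plus costs: $3,121,200 + $1,248,480 = $4,369,680
Cap at $9,594,000: $4,369,680 is within the cap, no reduction.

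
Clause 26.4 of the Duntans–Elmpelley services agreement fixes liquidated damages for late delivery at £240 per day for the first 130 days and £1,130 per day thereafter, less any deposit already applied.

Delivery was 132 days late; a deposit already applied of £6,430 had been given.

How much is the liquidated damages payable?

First 130 days: 130 × £240 = £31,200
Remaining days: (132 − 130) × £1,130 = £2,260
Accrued per-day damages: £31,200 + £2,260 = £33,460
Less deposit already applied: £33,460 − £6,430 = £27,030

£27,030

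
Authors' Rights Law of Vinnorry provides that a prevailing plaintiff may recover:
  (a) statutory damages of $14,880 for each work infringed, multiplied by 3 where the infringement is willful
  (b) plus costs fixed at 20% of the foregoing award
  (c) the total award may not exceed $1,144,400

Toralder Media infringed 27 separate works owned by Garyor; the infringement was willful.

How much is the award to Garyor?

Statutory damages: 27 × $14,880 = $401,760
Trebled: 3 × $401,760 = $1,205,280
Costs: 20% of $1,205,280 = $241,056
Award plus costs: $1,205,280 + $241,056 = $1,446,336
Cap at $1,144,400: $1,446,336 exceeds the cap → $1,144,400

Award: $1,144,400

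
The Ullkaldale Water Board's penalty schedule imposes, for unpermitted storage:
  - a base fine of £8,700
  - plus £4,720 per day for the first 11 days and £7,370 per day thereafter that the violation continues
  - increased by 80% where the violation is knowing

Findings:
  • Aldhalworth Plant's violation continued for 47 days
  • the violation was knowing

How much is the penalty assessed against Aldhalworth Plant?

£586,692

First 11 days: 11 × £4,720 = £51,920
Remaining days: (47 − 11) × £7,370 = £265,320
Per-day component: £51,920 + £265,320 = £317,240
Base plus per-day: £8,700 + £317,240 = £325,940
Enhancement: 80% of £325,940 = £260,752
Enhanced fine: £325,940 + £260,752 = £586,692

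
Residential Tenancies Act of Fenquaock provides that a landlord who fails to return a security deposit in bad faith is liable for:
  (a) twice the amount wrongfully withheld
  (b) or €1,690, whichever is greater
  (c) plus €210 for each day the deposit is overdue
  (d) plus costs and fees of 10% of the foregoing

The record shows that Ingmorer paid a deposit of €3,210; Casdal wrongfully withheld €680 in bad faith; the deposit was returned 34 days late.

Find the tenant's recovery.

Doubled: 2 × €680 = €1,360
Minimum €1,690: €1,360 is below the minimum → €1,690
Late-return penalty: 34 × €210 = €7,140
Damages plus late penalty: €1,690 + €7,140 = €8,830
Costs and fees: 10% of €8,830 = €883
Total recovery: €8,830 + €883 = €9,713

€9,713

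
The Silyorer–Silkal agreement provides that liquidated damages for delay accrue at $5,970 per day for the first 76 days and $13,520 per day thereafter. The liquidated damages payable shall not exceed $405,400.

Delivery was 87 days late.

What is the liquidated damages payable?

First 76 days: 76 × $5,970 = $453,720
Remaining days: (87 − 76) × $13,520 = $148,720
Accrued per-day damages: $453,720 + $148,720 = $602,440
Cap at $405,400: $602,440 exceeds the cap → $405,400

$405,400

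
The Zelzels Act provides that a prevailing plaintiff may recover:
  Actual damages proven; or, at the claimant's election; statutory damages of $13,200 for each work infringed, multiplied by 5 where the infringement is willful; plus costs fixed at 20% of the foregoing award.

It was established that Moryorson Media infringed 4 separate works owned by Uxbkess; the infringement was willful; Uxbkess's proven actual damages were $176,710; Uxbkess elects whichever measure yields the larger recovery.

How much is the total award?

Statutory damages: 4 × $13,200 = $52,800
Multiplied by 5: 5 × $52,800 = $264,000
Greater of actual damages ($176,710) or enhanced statutory damages ($264,000): $264,000
Costs: 20% of $264,000 = $52,800
Award plus costs: $264,000 + $52,800 = $316,800

$316,800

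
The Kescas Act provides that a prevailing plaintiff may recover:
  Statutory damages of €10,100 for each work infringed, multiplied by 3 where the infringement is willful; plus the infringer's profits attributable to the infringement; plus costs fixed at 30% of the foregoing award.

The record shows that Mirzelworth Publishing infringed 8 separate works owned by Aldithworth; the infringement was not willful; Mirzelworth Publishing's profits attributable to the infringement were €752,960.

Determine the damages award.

€1,083,888

Statutory damages: 8 × €10,100 = €80,800
Infringement not willful: no ×3 enhancement.
Combined award: €80,800 + €752,960 = €833,760
Costs: 30% of €833,760 = €250,128
Award plus costs: €833,760 + €250,128 = €1,083,888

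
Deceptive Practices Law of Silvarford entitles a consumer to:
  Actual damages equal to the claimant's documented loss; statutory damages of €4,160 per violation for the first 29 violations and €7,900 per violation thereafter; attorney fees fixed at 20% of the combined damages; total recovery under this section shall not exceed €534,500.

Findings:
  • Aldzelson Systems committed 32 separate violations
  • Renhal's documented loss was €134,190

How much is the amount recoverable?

€334,236

First 29 violations: 29 × €4,160 = €120,640
Remaining violations: (32 − 29) × €7,900 = €23,700
Statutory damages: €120,640 + €23,700 = €144,340
Combined damages: €134,190 + €144,340 = €278,530
Attorney fees: 20% of €278,530 = €55,706
Total before cap: €278,530 + €55,706 = €334,236
Cap at €534,500: €334,236 is within the cap, no reduction.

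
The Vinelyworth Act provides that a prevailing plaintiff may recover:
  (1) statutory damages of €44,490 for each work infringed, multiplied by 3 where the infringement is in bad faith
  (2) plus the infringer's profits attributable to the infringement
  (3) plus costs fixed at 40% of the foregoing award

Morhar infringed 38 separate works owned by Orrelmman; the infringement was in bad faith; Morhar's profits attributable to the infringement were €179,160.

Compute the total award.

€7,351,428

Statutory damages: 38 × €44,490 = €1,690,620
Trebled: 3 × €1,690,620 = €5,071,860
Combined award: €5,071,860 + €179,160 = €5,251,020
Costs: 40% of €5,251,020 = €2,100,408
Award plus costs: €5,251,020 + €2,100,408 = €7,351,428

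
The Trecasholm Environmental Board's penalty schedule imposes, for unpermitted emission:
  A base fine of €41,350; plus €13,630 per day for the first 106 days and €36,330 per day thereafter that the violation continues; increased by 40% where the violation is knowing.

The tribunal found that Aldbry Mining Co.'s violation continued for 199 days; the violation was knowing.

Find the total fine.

First 106 days: 106 × €13,630 = €1,444,780
Remaining days: (199 − 106) × €36,330 = €3,378,690
Per-day component: €1,444,780 + €3,378,690 = €4,823,470
Base plus per-day: €41,350 + €4,823,470 = €4,864,820
Enhancement: 40% of €4,864,820 = €1,945,928
Enhanced fine: €4,864,820 + €1,945,928 = €6,810,748

€6,810,748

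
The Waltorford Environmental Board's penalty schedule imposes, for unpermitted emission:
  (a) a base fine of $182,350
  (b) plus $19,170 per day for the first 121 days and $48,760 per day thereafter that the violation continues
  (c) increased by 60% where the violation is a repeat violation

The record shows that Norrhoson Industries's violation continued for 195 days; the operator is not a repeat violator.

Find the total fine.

First 121 days: 121 × $19,170 = $2,319,570
Remaining days: (195 − 121) × $48,760 = $3,608,240
Per-day component: $2,319,570 + $3,608,240 = $5,927,810
Base plus per-day: $182,350 + $5,927,810 = $6,110,160
The operator is not a repeat violator: no 60% increase.

$6,110,160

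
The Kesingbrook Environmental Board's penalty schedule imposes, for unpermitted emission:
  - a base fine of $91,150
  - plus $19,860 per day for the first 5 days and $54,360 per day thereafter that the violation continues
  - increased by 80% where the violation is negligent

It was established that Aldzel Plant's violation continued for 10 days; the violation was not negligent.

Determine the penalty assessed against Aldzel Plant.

Civil penalty: $462,250

First 5 days: 5 × $19,860 = $99,300
Remaining days: (10 − 5) × $54,360 = $271,800
Per-day component: $99,300 + $271,800 = $371,100
Base plus per-day: $91,150 + $371,100 = $462,250
The violation was not negligent: no 80% increase.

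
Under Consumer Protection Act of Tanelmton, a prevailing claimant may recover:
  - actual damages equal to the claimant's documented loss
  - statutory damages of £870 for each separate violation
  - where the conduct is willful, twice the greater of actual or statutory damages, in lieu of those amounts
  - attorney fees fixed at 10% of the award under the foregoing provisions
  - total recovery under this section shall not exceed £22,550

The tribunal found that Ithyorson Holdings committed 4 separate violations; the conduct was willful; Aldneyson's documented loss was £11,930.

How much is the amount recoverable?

£22,550

Statutory damages: 4 × £870 = £3,480
Greater of actual damages (£11,930) or statutory damages (£3,480): £11,930
Doubled: 2 × £11,930 = £23,860
Attorney fees: 10% of £23,860 = £2,386
Total before cap: £23,860 + £2,386 = £26,246
Cap at £22,550: £26,246 exceeds the cap → £22,550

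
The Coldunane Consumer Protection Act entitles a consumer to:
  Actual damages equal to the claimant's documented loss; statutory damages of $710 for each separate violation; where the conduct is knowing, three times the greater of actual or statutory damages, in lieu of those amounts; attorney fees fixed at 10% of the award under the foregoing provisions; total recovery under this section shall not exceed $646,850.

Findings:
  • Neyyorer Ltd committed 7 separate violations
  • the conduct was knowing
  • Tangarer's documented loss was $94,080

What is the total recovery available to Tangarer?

Statutory damages: 7 × $710 = $4,970
Greater of actual damages ($94,080) or statutory damages ($4,970): $94,080
Trebled: 3 × $94,080 = $282,240
Attorney fees: 10% of $282,240 = $28,224
Total before cap: $282,240 + $28,224 = $310,464
Cap at $646,850: $310,464 is within the cap, no reduction.

$310,464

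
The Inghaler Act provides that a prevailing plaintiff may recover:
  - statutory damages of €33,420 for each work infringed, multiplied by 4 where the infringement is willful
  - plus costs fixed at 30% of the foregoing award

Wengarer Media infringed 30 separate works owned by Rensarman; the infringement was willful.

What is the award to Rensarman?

Statutory damages: 30 × €33,420 = €1,002,600
Multiplied by 4: 4 × €1,002,600 = €4,010,400
Costs: 30% of €4,010,400 = €1,203,120
Award plus costs: €4,010,400 + €1,203,120 = €5,213,520

€5,213,520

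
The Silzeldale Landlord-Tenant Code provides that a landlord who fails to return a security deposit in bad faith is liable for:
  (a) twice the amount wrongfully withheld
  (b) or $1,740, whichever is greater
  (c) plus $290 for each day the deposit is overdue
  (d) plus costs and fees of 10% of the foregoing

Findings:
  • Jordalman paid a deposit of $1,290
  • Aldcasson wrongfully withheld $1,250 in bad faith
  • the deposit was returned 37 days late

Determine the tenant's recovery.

$14,553

Doubled: 2 × $1,250 = $2,500
Minimum $1,740: $2,500 meets the minimum, no increase.
Late-return penalty: 37 × $290 = $10,730
Damages plus late penalty: $2,500 + $10,730 = $13,230
Costs and fees: 10% of $13,230 = $1,323
Total recovery: $13,230 + $1,323 = $14,553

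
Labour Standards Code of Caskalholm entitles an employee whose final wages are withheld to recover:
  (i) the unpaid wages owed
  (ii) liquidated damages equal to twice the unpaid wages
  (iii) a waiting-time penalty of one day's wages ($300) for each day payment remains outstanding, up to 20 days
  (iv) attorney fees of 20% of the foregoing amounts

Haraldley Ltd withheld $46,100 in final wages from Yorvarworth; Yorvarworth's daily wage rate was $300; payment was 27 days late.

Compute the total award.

Total award: $173,160

Doubled: 2 × $46,100 = $92,200
Penalty days: min(27, 20) = 20
Waiting-time penalty: 20 × $300 = $6,000
Subtotal: $46,100 + $92,200 + $6,000 = $144,300
Attorney fees: 20% of $144,300 = $28,860
Total award: $144,300 + $28,860 = $173,160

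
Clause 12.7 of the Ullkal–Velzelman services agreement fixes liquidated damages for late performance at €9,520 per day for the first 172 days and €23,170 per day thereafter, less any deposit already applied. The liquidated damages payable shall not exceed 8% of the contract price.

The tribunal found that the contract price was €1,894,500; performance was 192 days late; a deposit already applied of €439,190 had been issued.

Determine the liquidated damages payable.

€151,560

First 172 days: 172 × €9,520 = €1,637,440
Remaining days: (192 − 172) × €23,170 = €463,400
Accrued per-day damages: €1,637,440 + €463,400 = €2,100,840
Less deposit already applied: €2,100,840 − €439,190 = €1,661,650
Cap: 8% of €1,894,500 = €151,560
Cap at €151,560: €1,661,650 exceeds the cap → €151,560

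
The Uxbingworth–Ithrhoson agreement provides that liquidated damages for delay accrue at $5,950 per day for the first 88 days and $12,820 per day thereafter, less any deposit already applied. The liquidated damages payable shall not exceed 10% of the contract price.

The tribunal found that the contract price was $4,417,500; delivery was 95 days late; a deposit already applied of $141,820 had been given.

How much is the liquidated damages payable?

$441,750

First 88 days: 88 × $5,950 = $523,600
Remaining days: (95 − 88) × $12,820 = $89,740
Accrued per-day damages: $523,600 + $89,740 = $613,340
Less deposit already applied: $613,340 − $141,820 = $471,520
Cap: 10% of $4,417,500 = $441,750
Cap at $441,750: $471,520 exceeds the cap → $441,750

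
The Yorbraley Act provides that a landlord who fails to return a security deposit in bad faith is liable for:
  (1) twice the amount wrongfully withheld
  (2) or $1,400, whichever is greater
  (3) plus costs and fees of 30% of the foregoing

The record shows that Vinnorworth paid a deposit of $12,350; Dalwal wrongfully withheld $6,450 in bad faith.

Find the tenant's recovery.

$16,770

Doubled: 2 × $6,450 = $12,900
Minimum $1,400: $12,900 meets the minimum, no increase.
Costs and fees: 30% of $12,900 = $3,870
Total recovery: $12,900 + $3,870 = $16,770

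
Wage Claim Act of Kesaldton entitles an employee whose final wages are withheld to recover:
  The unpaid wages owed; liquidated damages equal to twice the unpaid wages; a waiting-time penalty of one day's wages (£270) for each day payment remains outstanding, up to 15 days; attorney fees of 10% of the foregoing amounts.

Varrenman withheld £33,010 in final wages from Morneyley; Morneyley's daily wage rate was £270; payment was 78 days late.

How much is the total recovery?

£113,388

Doubled: 2 × £33,010 = £66,020
Penalty days: min(78, 15) = 15
Waiting-time penalty: 15 × £270 = £4,050
Subtotal: £33,010 + £66,020 + £4,050 = £103,080
Attorney fees: 10% of £103,080 = £10,308
Total award: £103,080 + £10,308 = £113,388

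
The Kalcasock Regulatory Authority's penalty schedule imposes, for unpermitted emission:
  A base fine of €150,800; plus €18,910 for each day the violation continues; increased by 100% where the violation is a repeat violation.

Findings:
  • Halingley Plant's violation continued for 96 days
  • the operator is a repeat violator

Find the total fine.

Per-day component: 96 × €18,910 = €1,815,360
Base plus per-day: €150,800 + €1,815,360 = €1,966,160
Enhancement: 100% of €1,966,160 = €1,966,160
Enhanced fine: €1,966,160 + €1,966,160 = €3,932,320

Civil penalty: €3,932,320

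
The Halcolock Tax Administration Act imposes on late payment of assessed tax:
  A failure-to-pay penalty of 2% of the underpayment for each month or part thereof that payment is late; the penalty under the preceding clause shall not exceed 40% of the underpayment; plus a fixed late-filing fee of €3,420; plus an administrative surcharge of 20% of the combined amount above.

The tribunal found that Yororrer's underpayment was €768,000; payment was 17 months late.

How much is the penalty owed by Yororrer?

Accrued rate: 2% × 17 = 34%, capped at 40% → 34%
Failure-to-pay penalty: 34% of €768,000 = €261,120
Penalty before surcharge: €261,120 + €3,420 = €264,540
Administrative surcharge: 20% of €264,540 = €52,908
Total penalty: €264,540 + €52,908 = €317,448

€317,448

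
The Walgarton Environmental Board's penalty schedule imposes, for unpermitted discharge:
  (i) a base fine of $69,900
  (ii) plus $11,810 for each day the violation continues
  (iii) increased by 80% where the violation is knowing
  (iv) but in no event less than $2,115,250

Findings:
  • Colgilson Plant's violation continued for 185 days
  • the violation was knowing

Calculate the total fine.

$4,058,550

Per-day component: 185 × $11,810 = $2,184,850
Base plus per-day: $69,900 + $2,184,850 = $2,254,750
Enhancement: 80% of $2,254,750 = $1,803,800
Enhanced fine: $2,254,750 + $1,803,800 = $4,058,550
Minimum $2,115,250: $4,058,550 meets the minimum, no increase.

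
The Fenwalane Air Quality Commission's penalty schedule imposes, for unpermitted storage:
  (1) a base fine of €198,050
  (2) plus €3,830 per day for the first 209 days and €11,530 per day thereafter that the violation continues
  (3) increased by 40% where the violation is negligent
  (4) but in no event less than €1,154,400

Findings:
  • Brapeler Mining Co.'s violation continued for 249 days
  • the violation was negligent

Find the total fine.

€2,043,608

First 209 days: 209 × €3,830 = €800,470
Remaining days: (249 − 209) × €11,530 = €461,200
Per-day component: €800,470 + €461,200 = €1,261,670
Base plus per-day: €198,050 + €1,261,670 = €1,459,720
Enhancement: 40% of €1,459,720 = €583,888
Enhanced fine: €1,459,720 + €583,888 = €2,043,608
Minimum €1,154,400: €2,043,608 meets the minimum, no increase.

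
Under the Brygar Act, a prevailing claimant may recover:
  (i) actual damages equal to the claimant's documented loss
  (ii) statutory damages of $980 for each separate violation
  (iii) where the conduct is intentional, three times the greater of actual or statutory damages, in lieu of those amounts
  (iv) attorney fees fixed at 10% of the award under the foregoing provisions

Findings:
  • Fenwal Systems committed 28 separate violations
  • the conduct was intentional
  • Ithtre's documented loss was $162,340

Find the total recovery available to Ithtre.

Statutory damages: 28 × $980 = $27,440
Greater of actual damages ($162,340) or statutory damages ($27,440): $162,340
Trebled: 3 × $162,340 = $487,020
Attorney fees: 10% of $487,020 = $48,702
Total recovery: $487,020 + $48,702 = $535,722

$535,722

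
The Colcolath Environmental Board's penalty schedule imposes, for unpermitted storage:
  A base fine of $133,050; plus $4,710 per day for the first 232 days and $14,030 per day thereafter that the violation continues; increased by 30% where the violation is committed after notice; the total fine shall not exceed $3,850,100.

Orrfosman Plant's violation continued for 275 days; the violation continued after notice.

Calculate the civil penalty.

First 232 days: 232 × $4,710 = $1,092,720
Remaining days: (275 − 232) × $14,030 = $603,290
Per-day component: $1,092,720 + $603,290 = $1,696,010
Base plus per-day: $133,050 + $1,696,010 = $1,829,060
Enhancement: 30% of $1,829,060 = $548,718
Enhanced fine: $1,829,060 + $548,718 = $2,377,778
Cap at $3,850,100: $2,377,778 is within the cap, no reduction.

$2,377,778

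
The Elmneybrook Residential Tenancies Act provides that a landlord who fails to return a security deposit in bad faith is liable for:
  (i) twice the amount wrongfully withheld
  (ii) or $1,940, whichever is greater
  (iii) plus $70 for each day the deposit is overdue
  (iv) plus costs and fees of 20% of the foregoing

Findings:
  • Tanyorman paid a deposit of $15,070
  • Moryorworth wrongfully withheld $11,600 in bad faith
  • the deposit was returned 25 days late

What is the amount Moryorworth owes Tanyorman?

Doubled: 2 × $11,600 = $23,200
Minimum $1,940: $23,200 meets the minimum, no increase.
Late-return penalty: 25 × $70 = $1,750
Damages plus late penalty: $23,200 + $1,750 = $24,950
Costs and fees: 20% of $24,950 = $4,990
Total recovery: $24,950 + $4,990 = $29,940

$29,940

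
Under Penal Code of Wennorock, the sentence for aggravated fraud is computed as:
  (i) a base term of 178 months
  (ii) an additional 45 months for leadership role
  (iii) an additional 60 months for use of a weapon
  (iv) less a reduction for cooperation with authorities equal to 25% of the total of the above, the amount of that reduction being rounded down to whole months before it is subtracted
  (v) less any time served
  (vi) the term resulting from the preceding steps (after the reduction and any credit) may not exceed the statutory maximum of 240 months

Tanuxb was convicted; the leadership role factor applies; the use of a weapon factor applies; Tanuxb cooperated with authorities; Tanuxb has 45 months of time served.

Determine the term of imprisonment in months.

168 months

Leadership role enhancement: +45 months
Use of a weapon enhancement: +60 months
Adjusted term: 178 months + 45 months + 60 months = 283 months
Cooperation with authorities reduction: 25% of 283 months = 70 months (rounded down)
After reduction: 283 − 70 = 213 months
Less time served: 213 months − 45 months = 168 months
Cap at 240 months: 168 months is within the cap, no reduction.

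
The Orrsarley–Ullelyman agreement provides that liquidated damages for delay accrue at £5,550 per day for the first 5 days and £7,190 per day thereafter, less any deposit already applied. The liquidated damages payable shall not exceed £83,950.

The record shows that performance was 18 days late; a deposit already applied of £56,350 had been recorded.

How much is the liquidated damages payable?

£64,870

First 5 days: 5 × £5,550 = £27,750
Remaining days: (18 − 5) × £7,190 = £93,470
Accrued per-day damages: £27,750 + £93,470 = £121,220
Less deposit already applied: £121,220 − £56,350 = £64,870
Cap at £83,950: £64,870 is within the cap, no reduction.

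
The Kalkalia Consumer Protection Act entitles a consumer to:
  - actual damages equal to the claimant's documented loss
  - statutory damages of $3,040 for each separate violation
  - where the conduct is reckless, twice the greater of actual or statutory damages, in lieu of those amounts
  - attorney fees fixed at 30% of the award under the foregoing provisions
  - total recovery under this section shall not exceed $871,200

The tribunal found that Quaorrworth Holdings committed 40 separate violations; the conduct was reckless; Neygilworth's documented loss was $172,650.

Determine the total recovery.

$448,890

Statutory damages: 40 × $3,040 = $121,600
Greater of actual damages ($172,650) or statutory damages ($121,600): $172,650
Doubled: 2 × $172,650 = $345,300
Attorney fees: 30% of $345,300 = $103,590
Total before cap: $345,300 + $103,590 = $448,890
Cap at $871,200: $448,890 is within the cap, no reduction.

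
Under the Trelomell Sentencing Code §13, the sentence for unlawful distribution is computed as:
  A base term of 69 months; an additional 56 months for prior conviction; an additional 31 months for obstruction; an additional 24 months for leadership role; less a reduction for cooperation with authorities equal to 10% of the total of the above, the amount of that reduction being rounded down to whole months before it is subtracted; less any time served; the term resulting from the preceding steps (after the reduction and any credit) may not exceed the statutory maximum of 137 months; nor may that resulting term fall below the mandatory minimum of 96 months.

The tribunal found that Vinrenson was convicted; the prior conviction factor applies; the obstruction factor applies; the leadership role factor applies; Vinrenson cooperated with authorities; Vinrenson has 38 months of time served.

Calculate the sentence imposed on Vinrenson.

124 months

Prior conviction enhancement: +56 months
Obstruction enhancement: +31 months
Leadership role enhancement: +24 months
Adjusted term: 69 months + 56 months + 31 months + 24 months = 180 months
Cooperation with authorities reduction: 10% of 180 months = 18 months (rounded down)
After reduction: 180 − 18 = 162 months
Less time served: 162 months − 38 months = 124 months
Cap at 137 months: 124 months is within the cap, no reduction.
Minimum 96 months: 124 months meets the minimum, no increase.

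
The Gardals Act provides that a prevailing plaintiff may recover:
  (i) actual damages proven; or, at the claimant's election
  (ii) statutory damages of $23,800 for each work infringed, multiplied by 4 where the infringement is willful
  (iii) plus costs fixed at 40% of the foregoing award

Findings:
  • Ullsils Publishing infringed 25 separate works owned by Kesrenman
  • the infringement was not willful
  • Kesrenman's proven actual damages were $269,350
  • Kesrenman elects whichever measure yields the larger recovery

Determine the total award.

Statutory damages: 25 × $23,800 = $595,000
Infringement not willful: no ×4 enhancement.
Greater of actual damages ($269,350) or statutory damages ($595,000): $595,000
Costs: 40% of $595,000 = $238,000
Award plus costs: $595,000 + $238,000 = $833,000

$833,000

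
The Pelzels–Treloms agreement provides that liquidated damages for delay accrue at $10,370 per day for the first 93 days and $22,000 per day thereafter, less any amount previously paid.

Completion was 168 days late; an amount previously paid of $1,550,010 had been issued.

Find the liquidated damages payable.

First 93 days: 93 × $10,370 = $964,410
Remaining days: (168 − 93) × $22,000 = $1,650,000
Accrued per-day damages: $964,410 + $1,650,000 = $2,614,410
Less amount previously paid: $2,614,410 − $1,550,010 = $1,064,400

$1,064,400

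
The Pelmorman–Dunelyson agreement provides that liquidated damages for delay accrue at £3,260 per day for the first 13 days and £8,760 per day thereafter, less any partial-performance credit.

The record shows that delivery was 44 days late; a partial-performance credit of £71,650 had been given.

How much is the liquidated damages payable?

£242,290

First 13 days: 13 × £3,260 = £42,380
Remaining days: (44 − 13) × £8,760 = £271,560
Accrued per-day damages: £42,380 + £271,560 = £313,940
Less partial-performance credit: £313,940 − £71,650 = £242,290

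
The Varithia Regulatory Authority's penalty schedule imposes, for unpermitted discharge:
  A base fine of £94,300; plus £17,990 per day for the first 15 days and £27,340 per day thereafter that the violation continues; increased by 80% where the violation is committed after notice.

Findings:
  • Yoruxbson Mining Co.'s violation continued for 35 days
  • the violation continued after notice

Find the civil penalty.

First 15 days: 15 × £17,990 = £269,850
Remaining days: (35 − 15) × £27,340 = £546,800
Per-day component: £269,850 + £546,800 = £816,650
Base plus per-day: £94,300 + £816,650 = £910,950
Enhancement: 80% of £910,950 = £728,760
Enhanced fine: £910,950 + £728,760 = £1,639,710

£1,639,710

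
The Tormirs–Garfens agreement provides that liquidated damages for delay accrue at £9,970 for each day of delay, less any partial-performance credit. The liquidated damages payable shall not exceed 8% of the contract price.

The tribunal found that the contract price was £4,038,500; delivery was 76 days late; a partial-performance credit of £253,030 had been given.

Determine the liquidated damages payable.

£323,080

Per-day damages: 76 × £9,970 = £757,720
Less partial-performance credit: £757,720 − £253,030 = £504,690
Cap: 8% of £4,038,500 = £323,080
Cap at £323,080: £504,690 exceeds the cap → £323,080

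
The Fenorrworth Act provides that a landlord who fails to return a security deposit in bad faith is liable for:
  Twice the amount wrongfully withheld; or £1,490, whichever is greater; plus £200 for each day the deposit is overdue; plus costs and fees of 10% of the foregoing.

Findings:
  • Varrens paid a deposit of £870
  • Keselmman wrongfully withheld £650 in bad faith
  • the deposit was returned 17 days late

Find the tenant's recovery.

Doubled: 2 × £650 = £1,300
Minimum £1,490: £1,300 is below the minimum → £1,490
Late-return penalty: 17 × £200 = £3,400
Damages plus late penalty: £1,490 + £3,400 = £4,890
Costs and fees: 10% of £4,890 = £489
Total recovery: £4,890 + £489 = £5,379

£5,379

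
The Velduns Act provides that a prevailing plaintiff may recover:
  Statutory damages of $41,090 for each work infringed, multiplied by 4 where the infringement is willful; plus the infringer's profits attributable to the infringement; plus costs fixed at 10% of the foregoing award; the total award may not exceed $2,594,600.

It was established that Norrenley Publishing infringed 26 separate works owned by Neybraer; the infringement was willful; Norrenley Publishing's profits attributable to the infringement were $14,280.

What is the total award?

$2,594,600

Statutory damages: 26 × $41,090 = $1,068,340
Multiplied by 4: 4 × $1,068,340 = $4,273,360
Combined award: $4,273,360 + $14,280 = $4,287,640
Costs: 10% of $4,287,640 = $428,764
Award plus costs: $4,287,640 + $428,764 = $4,716,404
Cap at $2,594,600: $4,716,404 exceeds the cap → $2,594,600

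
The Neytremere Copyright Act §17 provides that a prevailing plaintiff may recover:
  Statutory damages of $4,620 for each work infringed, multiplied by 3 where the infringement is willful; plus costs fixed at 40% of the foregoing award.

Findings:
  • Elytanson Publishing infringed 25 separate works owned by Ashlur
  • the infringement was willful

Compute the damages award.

Statutory damages: 25 × $4,620 = $115,500
Trebled: 3 × $115,500 = $346,500
Costs: 40% of $346,500 = $138,600
Award plus costs: $346,500 + $138,600 = $485,100

$485,100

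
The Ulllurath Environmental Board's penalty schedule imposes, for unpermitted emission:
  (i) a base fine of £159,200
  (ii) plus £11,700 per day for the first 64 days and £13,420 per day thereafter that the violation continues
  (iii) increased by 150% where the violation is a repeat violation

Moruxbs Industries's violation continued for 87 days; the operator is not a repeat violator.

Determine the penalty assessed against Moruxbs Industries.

First 64 days: 64 × £11,700 = £748,800
Remaining days: (87 − 64) × £13,420 = £308,660
Per-day component: £748,800 + £308,660 = £1,057,460
Base plus per-day: £159,200 + £1,057,460 = £1,216,660
The operator is not a repeat violator: no 150% increase.

£1,216,660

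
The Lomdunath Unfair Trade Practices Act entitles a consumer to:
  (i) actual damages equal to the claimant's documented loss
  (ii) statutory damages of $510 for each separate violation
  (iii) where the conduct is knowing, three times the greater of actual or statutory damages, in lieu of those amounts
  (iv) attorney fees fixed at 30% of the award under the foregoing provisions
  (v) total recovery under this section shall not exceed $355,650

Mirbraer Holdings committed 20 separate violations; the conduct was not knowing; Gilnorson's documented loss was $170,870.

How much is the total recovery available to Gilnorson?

Statutory damages: 20 × $510 = $10,200
Conduct not knowing: the in-lieu enhancement does not apply.
Actual plus statutory damages: $170,870 + $10,200 = $181,070
Attorney fees: 30% of $181,070 = $54,321
Total before cap: $181,070 + $54,321 = $235,391
Cap at $355,650: $235,391 is within the cap, no reduction.

$235,391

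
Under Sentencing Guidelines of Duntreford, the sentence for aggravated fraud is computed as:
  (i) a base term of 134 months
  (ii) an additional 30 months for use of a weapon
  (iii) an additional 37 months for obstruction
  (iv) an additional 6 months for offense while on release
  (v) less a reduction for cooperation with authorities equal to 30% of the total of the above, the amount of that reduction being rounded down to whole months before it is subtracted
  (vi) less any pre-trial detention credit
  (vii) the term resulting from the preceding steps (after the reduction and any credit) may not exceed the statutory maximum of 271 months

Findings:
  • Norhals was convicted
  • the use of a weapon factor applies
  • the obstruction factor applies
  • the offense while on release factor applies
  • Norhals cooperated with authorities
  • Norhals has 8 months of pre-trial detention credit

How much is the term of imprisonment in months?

Use of a weapon enhancement: +30 months
Obstruction enhancement: +37 months
Offense while on release enhancement: +6 months
Adjusted term: 134 months + 30 months + 37 months + 6 months = 207 months
Cooperation with authorities reduction: 30% of 207 months = 62 months (rounded down)
After reduction: 207 − 62 = 145 months
Less pre-trial detention credit: 145 months − 8 months = 137 months
Cap at 271 months: 137 months is within the cap, no reduction.

137 months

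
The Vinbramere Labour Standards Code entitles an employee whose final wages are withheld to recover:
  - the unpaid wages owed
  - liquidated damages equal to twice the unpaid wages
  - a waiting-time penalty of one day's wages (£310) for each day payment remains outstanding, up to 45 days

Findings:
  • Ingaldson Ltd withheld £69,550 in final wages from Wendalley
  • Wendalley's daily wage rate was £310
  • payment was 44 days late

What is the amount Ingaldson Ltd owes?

Doubled: 2 × £69,550 = £139,100
Penalty days: min(44, 45) = 44
Waiting-time penalty: 44 × £310 = £13,640
Total award: £69,550 + £139,100 + £13,640 = £222,290

£222,290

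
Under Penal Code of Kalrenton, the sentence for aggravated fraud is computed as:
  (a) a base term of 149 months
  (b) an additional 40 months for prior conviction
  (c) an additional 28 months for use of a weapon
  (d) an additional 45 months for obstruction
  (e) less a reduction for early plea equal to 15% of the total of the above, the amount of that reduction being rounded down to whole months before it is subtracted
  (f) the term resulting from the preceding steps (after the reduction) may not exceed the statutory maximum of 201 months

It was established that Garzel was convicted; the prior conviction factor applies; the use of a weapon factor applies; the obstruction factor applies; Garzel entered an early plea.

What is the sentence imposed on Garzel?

Sentence: 201 months

Prior conviction enhancement: +40 months
Use of a weapon enhancement: +28 months
Obstruction enhancement: +45 months
Adjusted term: 149 months + 40 months + 28 months + 45 months = 262 months
Early plea reduction: 15% of 262 months = 39 months (rounded down)
After reduction: 262 − 39 = 223 months
Cap at 201 months: 223 months exceeds the cap → 201 months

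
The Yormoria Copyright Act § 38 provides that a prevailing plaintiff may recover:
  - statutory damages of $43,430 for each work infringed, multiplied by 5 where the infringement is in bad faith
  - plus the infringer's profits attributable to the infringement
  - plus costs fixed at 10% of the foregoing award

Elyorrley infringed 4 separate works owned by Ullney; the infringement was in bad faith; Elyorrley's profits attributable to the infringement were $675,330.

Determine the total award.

Statutory damages: 4 × $43,430 = $173,720
Multiplied by 5: 5 × $173,720 = $868,600
Combined award: $868,600 + $675,330 = $1,543,930
Costs: 10% of $1,543,930 = $154,393
Award plus costs: $1,543,930 + $154,393 = $1,698,323

$1,698,323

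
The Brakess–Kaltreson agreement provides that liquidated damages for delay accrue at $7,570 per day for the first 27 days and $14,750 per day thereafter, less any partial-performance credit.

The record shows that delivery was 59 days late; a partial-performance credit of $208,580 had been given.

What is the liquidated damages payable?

First 27 days: 27 × $7,570 = $204,390
Remaining days: (59 − 27) × $14,750 = $472,000
Accrued per-day damages: $204,390 + $472,000 = $676,390
Less partial-performance credit: $676,390 − $208,580 = $467,810

$467,810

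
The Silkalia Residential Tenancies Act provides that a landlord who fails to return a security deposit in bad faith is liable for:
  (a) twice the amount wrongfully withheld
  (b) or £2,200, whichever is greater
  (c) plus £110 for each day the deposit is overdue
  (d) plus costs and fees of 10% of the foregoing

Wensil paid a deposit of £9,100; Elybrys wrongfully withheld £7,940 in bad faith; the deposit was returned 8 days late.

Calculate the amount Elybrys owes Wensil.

Recovery: £18,436

Doubled: 2 × £7,940 = £15,880
Minimum £2,200: £15,880 meets the minimum, no increase.
Late-return penalty: 8 × £110 = £880
Damages plus late penalty: £15,880 + £880 = £16,760
Costs and fees: 10% of £16,760 = £1,676
Total recovery: £16,760 + £1,676 = £18,436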